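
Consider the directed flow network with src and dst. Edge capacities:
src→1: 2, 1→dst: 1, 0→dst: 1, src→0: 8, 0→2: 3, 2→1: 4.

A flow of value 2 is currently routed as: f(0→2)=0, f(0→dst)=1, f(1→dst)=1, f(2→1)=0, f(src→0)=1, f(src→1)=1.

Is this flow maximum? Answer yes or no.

Residual reachable from src: {0, 1, 2, src}; dst is not reachable.
Saturated cut: 0→dst, 1→dst with total capacity 2 = current flow value. Flow is maximum.

Yes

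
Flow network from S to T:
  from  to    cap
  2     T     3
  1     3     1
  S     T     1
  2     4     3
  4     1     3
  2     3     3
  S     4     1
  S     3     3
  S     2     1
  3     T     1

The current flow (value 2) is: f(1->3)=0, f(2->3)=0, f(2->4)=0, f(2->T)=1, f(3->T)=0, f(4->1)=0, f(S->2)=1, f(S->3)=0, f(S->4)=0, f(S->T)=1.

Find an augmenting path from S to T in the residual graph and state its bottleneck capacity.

S->3->T, bottleneck 1

Residual along S->3->T: S->3: 3, 3->T: 1.
Bottleneck = min = 1.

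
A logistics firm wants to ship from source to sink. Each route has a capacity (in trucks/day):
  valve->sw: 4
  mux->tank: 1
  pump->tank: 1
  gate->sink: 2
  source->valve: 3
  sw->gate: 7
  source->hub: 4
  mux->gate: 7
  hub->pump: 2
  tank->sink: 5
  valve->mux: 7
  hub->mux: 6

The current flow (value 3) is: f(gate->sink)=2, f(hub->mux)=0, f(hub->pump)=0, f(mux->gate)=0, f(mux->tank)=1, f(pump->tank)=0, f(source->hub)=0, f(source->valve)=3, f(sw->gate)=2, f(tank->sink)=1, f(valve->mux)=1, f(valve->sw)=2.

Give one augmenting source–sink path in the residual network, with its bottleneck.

source->hub->pump->tank->sink, bottleneck 1

Residual along source->hub->pump->tank->sink: source->hub: 4, hub->pump: 2, pump->tank: 1, tank->sink: 4.
Bottleneck = min = 1.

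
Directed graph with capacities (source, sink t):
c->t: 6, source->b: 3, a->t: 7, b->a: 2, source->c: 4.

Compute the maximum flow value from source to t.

6

Augment source->c->t: bottleneck 4. Total 4.
Augment source->b->a->t: bottleneck 2. Total 6.
No augmenting path remains in the residual graph.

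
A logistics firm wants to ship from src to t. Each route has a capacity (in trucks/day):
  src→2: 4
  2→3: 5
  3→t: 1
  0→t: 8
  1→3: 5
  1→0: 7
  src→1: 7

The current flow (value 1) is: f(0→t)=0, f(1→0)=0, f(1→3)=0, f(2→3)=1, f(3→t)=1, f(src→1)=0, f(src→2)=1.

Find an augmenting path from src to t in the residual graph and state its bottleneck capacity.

src→1→0→t, bottleneck 7

Residual along src→1→0→t: src→1: 7, 1→0: 7, 0→t: 8.
Bottleneck = min = 7.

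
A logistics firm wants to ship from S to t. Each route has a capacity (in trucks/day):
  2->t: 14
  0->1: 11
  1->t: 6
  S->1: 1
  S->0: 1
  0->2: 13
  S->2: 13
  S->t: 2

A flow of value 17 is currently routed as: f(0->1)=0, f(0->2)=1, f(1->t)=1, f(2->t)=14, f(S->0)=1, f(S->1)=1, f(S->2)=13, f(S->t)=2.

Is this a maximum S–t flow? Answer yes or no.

Residual reachable from S: {S}; t is not reachable.
Saturated cut: S->0, S->2, S->1, S->t with total capacity 17 = current flow value. Flow is maximum.

Yes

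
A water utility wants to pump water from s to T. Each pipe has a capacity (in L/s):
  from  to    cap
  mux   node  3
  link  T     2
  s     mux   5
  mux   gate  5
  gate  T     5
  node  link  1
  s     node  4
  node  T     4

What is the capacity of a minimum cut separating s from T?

Max flow = 9 (via 2 augmenting paths).
In the residual at optimum, the set reachable from s is {s}.
Cut edges: s→mux (cap 5), s→node (cap 4). Sum = 9.

9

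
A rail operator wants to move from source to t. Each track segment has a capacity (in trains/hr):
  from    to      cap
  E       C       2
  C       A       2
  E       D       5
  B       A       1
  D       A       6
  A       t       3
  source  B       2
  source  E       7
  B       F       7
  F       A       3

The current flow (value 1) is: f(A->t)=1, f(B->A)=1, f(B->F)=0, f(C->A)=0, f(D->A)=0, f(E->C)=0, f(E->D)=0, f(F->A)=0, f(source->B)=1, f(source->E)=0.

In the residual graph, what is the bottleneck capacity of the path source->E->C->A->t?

2

Residual capacities along the path: source->E: 7, E->C: 2, C->A: 2, A->t: 2.
Minimum is 2.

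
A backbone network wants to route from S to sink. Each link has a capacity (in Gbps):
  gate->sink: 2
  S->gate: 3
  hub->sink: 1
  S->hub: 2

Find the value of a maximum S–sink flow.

3

Augment S->gate->sink: bottleneck 2. Total 2.
Augment S->hub->sink: bottleneck 1. Total 3.
No augmenting path remains in the residual graph.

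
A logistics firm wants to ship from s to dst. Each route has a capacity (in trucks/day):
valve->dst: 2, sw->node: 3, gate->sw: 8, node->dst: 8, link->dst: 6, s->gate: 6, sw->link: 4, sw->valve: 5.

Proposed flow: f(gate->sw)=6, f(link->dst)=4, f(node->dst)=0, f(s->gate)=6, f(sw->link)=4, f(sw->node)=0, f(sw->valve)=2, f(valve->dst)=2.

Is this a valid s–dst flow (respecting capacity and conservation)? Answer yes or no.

Every edge has 0 ≤ f(e) ≤ cap(e).
At each intermediate node, inflow equals outflow.

Yes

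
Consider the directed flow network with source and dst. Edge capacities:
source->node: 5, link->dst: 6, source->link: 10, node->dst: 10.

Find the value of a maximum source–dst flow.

11

Augment source->node->dst: bottleneck 5. Total 5.
Augment source->link->dst: bottleneck 6. Total 11.
No augmenting path remains in the residual graph.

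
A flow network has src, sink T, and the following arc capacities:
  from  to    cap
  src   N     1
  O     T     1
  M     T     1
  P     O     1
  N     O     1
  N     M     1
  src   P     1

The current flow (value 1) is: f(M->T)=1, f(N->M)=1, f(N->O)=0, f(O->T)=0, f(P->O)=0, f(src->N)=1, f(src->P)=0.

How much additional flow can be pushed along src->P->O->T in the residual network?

Residual capacities along the path: src->P: 1, P->O: 1, O->T: 1.
Minimum is 1.

1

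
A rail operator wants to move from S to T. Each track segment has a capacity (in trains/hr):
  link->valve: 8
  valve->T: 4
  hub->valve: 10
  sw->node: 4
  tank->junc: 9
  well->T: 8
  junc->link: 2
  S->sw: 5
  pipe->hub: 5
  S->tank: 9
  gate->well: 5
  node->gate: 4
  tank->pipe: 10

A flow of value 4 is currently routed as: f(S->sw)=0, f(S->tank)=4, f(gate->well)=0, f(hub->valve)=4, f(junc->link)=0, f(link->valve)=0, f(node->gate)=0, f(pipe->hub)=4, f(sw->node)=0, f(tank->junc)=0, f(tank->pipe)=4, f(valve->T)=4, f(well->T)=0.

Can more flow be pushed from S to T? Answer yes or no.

Yes

Residual path S->sw->node->gate->well->T has bottleneck 4 > 0.
Pushing 4 along it raises the flow to 8, so the given flow is not maximum.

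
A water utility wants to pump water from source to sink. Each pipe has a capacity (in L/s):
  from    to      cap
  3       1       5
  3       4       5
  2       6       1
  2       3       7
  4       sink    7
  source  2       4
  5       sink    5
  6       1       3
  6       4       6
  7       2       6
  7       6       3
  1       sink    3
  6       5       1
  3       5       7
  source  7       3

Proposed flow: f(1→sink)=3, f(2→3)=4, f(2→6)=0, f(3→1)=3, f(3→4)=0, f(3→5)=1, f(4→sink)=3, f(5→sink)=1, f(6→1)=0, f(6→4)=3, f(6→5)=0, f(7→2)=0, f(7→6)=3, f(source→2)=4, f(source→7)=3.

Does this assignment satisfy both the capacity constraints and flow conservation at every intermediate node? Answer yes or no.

Every edge has 0 ≤ f(e) ≤ cap(e).
At each intermediate node, inflow equals outflow.

Yes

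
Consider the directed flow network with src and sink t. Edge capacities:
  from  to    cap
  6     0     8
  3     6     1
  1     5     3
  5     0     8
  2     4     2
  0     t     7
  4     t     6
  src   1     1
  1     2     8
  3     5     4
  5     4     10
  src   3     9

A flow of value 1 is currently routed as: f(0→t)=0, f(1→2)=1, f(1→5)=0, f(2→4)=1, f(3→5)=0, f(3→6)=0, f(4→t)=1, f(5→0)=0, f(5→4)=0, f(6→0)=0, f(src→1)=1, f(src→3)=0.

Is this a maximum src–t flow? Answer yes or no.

No

Residual path src→3→5→4→t has bottleneck 4 > 0.
Pushing 4 along it raises the flow to 5, so the given flow is not maximum.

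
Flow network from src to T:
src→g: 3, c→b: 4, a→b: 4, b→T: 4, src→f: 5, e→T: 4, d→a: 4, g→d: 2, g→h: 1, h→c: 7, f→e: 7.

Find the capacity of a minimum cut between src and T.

7

Max flow = 7 (via 3 augmenting paths).
In the residual at optimum, the set reachable from src is {e, f, src}.
Cut edges: src→g (cap 3), e→T (cap 4). Sum = 7.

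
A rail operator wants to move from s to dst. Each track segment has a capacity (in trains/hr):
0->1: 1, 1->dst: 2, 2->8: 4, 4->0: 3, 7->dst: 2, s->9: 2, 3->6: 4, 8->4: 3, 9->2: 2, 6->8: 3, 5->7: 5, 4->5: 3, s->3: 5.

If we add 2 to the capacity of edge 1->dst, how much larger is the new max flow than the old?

0

Original max flow = 3.
Edge 1->dst does not cross the min cut (source side {2, 3, 6, 8, 9, s}), so extra capacity there cannot help.
New max flow = 3. Increase = 0.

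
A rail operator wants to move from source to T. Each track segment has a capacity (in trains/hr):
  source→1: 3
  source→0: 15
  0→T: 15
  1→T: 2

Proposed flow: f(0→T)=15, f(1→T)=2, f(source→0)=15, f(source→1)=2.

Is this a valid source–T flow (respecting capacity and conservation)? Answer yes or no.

Yes

Every edge has 0 ≤ f(e) ≤ cap(e).
At each intermediate node, inflow equals outflow.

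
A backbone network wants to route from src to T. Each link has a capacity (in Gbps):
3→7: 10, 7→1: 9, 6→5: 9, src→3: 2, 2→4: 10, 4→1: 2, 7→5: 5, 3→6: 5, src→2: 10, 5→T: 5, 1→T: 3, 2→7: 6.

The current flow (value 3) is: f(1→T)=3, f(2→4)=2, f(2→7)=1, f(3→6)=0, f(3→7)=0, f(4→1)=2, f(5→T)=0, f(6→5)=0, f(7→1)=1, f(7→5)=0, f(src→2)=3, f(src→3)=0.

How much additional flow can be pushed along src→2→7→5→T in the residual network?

5

Residual capacities along the path: src→2: 7, 2→7: 5, 7→5: 5, 5→T: 5.
Minimum is 5.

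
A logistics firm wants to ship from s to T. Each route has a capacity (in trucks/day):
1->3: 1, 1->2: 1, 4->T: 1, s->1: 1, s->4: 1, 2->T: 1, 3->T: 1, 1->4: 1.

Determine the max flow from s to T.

2

Augment s->4->T: bottleneck 1. Total 1.
Augment s->1->3->T: bottleneck 1. Total 2.
No augmenting path remains in the residual graph.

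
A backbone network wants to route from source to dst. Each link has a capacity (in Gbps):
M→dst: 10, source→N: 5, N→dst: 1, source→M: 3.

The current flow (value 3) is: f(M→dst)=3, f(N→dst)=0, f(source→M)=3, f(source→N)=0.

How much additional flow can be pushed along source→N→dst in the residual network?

1

Residual capacities along the path: source→N: 5, N→dst: 1.
Minimum is 1.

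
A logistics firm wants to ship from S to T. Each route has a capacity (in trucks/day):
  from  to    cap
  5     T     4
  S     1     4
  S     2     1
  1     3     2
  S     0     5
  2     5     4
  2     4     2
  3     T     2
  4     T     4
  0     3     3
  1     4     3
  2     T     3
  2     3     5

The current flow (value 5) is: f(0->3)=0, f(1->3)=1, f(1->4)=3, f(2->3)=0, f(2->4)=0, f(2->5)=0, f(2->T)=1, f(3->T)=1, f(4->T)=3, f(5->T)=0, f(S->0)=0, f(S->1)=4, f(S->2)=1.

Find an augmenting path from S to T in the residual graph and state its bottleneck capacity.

S->0->3->T, bottleneck 1

Residual along S->0->3->T: S->0: 5, 0->3: 3, 3->T: 1.
Bottleneck = min = 1.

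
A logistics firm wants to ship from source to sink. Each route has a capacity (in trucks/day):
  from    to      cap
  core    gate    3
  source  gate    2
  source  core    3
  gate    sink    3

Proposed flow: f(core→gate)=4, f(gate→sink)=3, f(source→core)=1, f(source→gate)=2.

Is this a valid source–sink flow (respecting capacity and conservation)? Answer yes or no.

No

Capacity violated on core→gate: flow 4 > capacity 3.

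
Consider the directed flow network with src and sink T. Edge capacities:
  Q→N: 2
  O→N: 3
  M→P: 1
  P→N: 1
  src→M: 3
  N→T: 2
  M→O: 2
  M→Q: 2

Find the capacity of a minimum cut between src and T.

2

Max flow = 2 (via 2 augmenting paths).
In the residual at optimum, the set reachable from src is {M, N, O, P, Q, src}.
Cut edges: N→T (cap 2). Sum = 2.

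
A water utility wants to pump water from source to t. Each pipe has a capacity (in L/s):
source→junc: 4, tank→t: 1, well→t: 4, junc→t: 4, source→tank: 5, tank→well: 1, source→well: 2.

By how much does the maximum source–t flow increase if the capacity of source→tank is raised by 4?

Original max flow = 8.
Edge source→tank does not cross the min cut (source side {source, tank}), so extra capacity there cannot help.
New max flow = 8. Increase = 0.

0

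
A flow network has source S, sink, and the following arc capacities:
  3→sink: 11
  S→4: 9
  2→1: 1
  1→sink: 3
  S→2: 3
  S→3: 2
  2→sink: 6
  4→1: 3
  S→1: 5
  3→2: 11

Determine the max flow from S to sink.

Augment S→3→sink: bottleneck 2. Total 2.
Augment S→2→sink: bottleneck 3. Total 5.
Augment S→1→sink: bottleneck 3. Total 8.
No augmenting path remains in the residual graph.

8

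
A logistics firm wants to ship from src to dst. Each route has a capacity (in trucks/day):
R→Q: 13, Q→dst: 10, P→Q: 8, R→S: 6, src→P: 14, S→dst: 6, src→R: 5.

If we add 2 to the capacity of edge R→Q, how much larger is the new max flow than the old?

Original max flow = 13.
Edge R→Q does not cross the min cut (source side {P, src}), so extra capacity there cannot help.
New max flow = 13. Increase = 0.

0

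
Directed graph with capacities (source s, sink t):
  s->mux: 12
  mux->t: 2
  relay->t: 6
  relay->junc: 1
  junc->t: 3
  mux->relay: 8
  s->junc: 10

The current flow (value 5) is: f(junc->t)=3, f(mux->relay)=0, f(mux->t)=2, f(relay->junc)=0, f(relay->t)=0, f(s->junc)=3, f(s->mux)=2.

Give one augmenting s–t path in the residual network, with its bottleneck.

s->mux->relay->t, bottleneck 6

Residual along s->mux->relay->t: s->mux: 10, mux->relay: 8, relay->t: 6.
Bottleneck = min = 6.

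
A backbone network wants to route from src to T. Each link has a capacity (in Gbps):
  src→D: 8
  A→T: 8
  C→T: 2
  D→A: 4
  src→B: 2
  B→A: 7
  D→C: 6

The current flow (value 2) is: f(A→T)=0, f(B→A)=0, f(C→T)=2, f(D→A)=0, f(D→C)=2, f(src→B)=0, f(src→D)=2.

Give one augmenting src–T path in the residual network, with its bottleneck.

src→D→A→T, bottleneck 4

Residual along src→D→A→T: src→D: 6, D→A: 4, A→T: 8.
Bottleneck = min = 4.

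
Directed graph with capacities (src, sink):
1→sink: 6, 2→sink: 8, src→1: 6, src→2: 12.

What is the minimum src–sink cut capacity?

14

Max flow = 14 (via 2 augmenting paths).
In the residual at optimum, the set reachable from src is {2, src}.
Cut edges: src→1 (cap 6), 2→sink (cap 8). Sum = 14.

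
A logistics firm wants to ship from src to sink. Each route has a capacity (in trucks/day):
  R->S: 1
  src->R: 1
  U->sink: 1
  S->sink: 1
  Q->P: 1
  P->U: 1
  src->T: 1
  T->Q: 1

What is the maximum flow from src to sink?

Augment src->R->S->sink: bottleneck 1. Total 1.
Augment src->T->Q->P->U->sink: bottleneck 1. Total 2.
No augmenting path remains in the residual graph.

2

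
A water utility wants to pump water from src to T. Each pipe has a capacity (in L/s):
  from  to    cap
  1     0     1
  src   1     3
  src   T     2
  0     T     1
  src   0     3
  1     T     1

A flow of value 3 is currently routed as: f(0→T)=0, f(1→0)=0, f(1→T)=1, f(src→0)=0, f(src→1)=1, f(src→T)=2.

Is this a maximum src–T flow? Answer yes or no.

No

Residual path src→0→T has bottleneck 1 > 0.
Pushing 1 along it raises the flow to 4, so the given flow is not maximum.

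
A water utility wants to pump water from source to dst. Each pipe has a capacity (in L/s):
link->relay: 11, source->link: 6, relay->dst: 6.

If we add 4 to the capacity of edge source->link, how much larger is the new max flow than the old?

0

Original max flow = 6.
Even with extra capacity on source->link, another cut of capacity 6 remains binding.
New max flow = 6. Increase = 0.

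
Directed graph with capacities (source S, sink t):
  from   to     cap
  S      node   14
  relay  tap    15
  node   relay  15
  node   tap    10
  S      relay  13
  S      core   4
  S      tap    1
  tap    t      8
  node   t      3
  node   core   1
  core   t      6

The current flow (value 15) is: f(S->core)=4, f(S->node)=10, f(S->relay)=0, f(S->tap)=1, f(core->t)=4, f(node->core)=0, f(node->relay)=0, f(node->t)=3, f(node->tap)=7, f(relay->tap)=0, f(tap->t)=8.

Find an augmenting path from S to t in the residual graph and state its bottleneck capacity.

S->node->core->t, bottleneck 1

Residual along S->node->core->t: S->node: 4, node->core: 1, core->t: 2.
Bottleneck = min = 1.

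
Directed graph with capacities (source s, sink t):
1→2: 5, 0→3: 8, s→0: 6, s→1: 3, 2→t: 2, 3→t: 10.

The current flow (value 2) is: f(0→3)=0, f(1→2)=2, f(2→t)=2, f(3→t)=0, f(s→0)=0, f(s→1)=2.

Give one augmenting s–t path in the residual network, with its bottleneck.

s→0→3→t, bottleneck 6

Residual along s→0→3→t: s→0: 6, 0→3: 8, 3→t: 10.
Bottleneck = min = 6.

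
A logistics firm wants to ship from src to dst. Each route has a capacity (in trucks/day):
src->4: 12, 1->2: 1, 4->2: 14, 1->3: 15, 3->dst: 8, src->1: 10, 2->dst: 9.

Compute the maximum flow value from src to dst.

17

Augment src->1->3->dst: bottleneck 8. Total 8.
Augment src->1->2->dst: bottleneck 1. Total 9.
Augment src->4->2->dst: bottleneck 8. Total 17.
No augmenting path remains in the residual graph.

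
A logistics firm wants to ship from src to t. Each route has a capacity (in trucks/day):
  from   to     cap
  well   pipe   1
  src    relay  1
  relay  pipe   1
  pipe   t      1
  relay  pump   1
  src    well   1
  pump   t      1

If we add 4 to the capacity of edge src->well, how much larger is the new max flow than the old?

Original max flow = 2.
Even with extra capacity on src->well, another cut of capacity 2 remains binding.
New max flow = 2. Increase = 0.

0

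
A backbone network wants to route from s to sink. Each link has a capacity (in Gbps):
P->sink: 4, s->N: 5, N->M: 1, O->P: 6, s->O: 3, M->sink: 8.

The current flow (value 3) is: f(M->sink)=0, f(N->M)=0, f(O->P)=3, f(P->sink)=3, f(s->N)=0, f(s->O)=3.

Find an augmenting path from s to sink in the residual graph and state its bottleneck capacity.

Residual along s->N->M->sink: s->N: 5, N->M: 1, M->sink: 8.
Bottleneck = min = 1.

s->N->M->sink, bottleneck 1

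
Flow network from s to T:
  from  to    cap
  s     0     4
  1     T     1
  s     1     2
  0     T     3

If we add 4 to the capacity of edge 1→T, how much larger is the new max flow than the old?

1

Original max flow = 4.
After raising cap(1→T), augmenting paths through that edge carry 1 more unit.
New max flow = 5. Increase = 1.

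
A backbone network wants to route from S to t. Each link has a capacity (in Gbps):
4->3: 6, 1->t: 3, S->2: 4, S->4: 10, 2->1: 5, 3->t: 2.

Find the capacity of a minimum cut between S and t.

Max flow = 5 (via 2 augmenting paths).
In the residual at optimum, the set reachable from S is {1, 2, 3, 4, S}.
Cut edges: 1->t (cap 3), 3->t (cap 2). Sum = 5.

5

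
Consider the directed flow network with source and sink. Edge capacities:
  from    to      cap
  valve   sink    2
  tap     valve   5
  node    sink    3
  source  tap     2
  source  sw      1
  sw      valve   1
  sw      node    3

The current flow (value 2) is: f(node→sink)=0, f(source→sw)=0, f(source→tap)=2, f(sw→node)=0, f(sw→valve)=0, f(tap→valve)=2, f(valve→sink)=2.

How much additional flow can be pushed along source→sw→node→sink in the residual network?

Residual capacities along the path: source→sw: 1, sw→node: 3, node→sink: 3.
Minimum is 1.

1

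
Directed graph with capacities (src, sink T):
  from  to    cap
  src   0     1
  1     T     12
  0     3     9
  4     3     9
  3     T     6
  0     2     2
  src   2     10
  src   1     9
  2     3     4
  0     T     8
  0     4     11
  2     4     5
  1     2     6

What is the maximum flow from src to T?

Augment src→1→T: bottleneck 9. Total 9.
Augment src→0→T: bottleneck 1. Total 10.
Augment src→2→3→T: bottleneck 4. Total 14.
Augment src→2→4→3→T: bottleneck 2. Total 16.
No augmenting path remains in the residual graph.

16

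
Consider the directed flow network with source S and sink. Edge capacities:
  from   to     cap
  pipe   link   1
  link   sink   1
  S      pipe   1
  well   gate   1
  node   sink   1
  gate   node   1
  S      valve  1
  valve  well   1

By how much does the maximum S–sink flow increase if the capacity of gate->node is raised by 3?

0

Original max flow = 2.
Edge gate->node does not cross the min cut (source side {S}), so extra capacity there cannot help.
New max flow = 2. Increase = 0.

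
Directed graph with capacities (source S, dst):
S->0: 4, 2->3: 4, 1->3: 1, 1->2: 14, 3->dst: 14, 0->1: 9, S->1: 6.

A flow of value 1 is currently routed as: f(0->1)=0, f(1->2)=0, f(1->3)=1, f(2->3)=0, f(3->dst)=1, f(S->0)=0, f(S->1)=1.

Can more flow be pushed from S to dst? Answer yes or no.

Residual path S->1->2->3->dst has bottleneck 4 > 0.
Pushing 4 along it raises the flow to 5, so the given flow is not maximum.

Yes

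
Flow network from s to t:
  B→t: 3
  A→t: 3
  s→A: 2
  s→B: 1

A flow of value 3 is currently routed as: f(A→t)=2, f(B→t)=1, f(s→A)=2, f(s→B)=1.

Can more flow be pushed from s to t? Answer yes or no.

Residual reachable from s: {s}; t is not reachable.
Saturated cut: s→A, s→B with total capacity 3 = current flow value. Flow is maximum.

No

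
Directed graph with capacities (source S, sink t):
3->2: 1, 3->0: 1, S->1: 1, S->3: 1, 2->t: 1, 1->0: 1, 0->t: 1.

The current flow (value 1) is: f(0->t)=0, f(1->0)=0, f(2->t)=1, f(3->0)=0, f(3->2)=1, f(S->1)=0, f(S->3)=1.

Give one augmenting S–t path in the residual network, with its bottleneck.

Residual along S->1->0->t: S->1: 1, 1->0: 1, 0->t: 1.
Bottleneck = min = 1.

S->1->0->t, bottleneck 1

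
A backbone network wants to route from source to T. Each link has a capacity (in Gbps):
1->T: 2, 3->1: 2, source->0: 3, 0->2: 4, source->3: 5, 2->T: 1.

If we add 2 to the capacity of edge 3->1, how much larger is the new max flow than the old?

0

Original max flow = 3.
Even with extra capacity on 3->1, another cut of capacity 3 remains binding.
New max flow = 3. Increase = 0.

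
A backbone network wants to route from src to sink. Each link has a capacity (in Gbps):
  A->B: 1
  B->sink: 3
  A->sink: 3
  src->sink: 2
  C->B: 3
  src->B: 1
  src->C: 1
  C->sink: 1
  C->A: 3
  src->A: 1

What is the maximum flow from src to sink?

5

Augment src->sink: bottleneck 2. Total 2.
Augment src->C->sink: bottleneck 1. Total 3.
Augment src->A->sink: bottleneck 1. Total 4.
Augment src->B->sink: bottleneck 1. Total 5.
No augmenting path remains in the residual graph.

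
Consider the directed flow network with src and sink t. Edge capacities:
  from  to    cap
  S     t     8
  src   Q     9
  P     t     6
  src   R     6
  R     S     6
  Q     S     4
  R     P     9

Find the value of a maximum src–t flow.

10

Augment src->Q->S->t: bottleneck 4. Total 4.
Augment src->R->S->t: bottleneck 4. Total 8.
Augment src->R->P->t: bottleneck 2. Total 10.
No augmenting path remains in the residual graph.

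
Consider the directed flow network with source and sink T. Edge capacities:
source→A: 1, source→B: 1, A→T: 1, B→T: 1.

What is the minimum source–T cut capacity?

Max flow = 2 (via 2 augmenting paths).
In the residual at optimum, the set reachable from source is {source}.
Cut edges: source→A (cap 1), source→B (cap 1). Sum = 2.

2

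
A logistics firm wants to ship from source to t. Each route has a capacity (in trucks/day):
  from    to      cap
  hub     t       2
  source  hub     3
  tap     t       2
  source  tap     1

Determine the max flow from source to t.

Augment source→hub→t: bottleneck 2. Total 2.
Augment source→tap→t: bottleneck 1. Total 3.
No augmenting path remains in the residual graph.

3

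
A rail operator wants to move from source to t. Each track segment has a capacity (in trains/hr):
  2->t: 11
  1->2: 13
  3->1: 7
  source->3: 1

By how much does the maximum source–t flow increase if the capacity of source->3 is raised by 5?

5

Original max flow = 1.
After raising cap(source->3), augmenting paths through that edge carry 5 more units.
New max flow = 6. Increase = 5.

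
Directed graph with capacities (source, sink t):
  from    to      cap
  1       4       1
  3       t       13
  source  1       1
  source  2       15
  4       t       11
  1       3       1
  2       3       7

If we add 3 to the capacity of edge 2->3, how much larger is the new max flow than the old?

3

Original max flow = 8.
After raising cap(2->3), augmenting paths through that edge carry 3 more units.
New max flow = 11. Increase = 3.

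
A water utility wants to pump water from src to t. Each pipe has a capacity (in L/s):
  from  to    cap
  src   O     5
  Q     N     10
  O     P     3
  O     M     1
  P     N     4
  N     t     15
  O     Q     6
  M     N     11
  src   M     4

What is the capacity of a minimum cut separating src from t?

Max flow = 9 (via 4 augmenting paths).
In the residual at optimum, the set reachable from src is {src}.
Cut edges: src->O (cap 5), src->M (cap 4). Sum = 9.

9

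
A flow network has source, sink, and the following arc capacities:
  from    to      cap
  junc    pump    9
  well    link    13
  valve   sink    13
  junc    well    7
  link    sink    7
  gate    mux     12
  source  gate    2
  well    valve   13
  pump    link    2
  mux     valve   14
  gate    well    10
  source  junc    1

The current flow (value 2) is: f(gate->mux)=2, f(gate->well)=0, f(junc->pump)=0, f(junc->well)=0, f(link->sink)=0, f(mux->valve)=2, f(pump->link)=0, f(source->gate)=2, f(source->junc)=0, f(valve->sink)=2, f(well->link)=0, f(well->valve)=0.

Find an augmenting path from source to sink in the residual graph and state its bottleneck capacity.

source->junc->well->valve->sink, bottleneck 1

Residual along source->junc->well->valve->sink: source->junc: 1, junc->well: 7, well->valve: 13, valve->sink: 11.
Bottleneck = min = 1.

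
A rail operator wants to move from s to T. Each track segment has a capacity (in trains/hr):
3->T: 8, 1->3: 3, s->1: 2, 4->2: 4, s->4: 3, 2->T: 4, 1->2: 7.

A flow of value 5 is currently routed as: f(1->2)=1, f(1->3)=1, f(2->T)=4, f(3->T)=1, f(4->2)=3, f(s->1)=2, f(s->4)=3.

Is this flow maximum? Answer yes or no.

Residual reachable from s: {s}; T is not reachable.
Saturated cut: s->4, s->1 with total capacity 5 = current flow value. Flow is maximum.

Yes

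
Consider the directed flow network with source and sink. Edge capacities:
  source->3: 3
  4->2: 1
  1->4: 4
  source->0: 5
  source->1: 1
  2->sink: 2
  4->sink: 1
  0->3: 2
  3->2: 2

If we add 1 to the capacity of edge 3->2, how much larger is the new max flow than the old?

Original max flow = 3.
Even with extra capacity on 3->2, another cut of capacity 3 remains binding.
New max flow = 3. Increase = 0.

0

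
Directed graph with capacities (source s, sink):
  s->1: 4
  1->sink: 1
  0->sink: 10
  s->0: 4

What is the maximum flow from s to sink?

Augment s->0->sink: bottleneck 4. Total 4.
Augment s->1->sink: bottleneck 1. Total 5.
No augmenting path remains in the residual graph.

5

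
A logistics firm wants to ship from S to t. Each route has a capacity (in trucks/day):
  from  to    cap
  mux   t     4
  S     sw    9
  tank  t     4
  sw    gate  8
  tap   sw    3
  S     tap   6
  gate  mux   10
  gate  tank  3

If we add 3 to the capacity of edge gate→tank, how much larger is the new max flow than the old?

1

Original max flow = 7.
After raising cap(gate→tank), augmenting paths through that edge carry 1 more unit.
New max flow = 8. Increase = 1.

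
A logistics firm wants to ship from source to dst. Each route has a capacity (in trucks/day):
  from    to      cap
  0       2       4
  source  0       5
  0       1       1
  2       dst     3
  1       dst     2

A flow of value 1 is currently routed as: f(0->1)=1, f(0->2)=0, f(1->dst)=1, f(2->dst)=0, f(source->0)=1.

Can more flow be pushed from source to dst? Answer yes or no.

Residual path source->0->2->dst has bottleneck 3 > 0.
Pushing 3 along it raises the flow to 4, so the given flow is not maximum.

Yes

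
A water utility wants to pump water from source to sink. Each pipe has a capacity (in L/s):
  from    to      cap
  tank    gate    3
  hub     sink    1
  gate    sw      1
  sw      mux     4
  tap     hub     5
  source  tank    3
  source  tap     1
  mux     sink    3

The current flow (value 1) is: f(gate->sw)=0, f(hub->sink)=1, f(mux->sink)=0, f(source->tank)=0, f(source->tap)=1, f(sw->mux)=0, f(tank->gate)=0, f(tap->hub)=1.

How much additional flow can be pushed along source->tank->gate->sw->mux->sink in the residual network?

1

Residual capacities along the path: source->tank: 3, tank->gate: 3, gate->sw: 1, sw->mux: 4, mux->sink: 3.
Minimum is 1.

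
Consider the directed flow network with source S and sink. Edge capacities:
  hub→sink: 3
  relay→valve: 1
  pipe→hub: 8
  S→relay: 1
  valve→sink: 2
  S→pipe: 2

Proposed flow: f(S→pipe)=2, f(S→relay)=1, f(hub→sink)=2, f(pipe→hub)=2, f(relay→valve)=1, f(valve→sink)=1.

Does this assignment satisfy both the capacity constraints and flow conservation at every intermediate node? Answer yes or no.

Yes

Every edge has 0 ≤ f(e) ≤ cap(e).
At each intermediate node, inflow equals outflow.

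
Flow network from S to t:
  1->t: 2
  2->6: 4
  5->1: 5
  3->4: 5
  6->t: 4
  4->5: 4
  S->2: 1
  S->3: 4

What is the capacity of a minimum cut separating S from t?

Max flow = 3 (via 2 augmenting paths).
In the residual at optimum, the set reachable from S is {1, 3, 4, 5, S}.
Cut edges: S->2 (cap 1), 1->t (cap 2). Sum = 3.

3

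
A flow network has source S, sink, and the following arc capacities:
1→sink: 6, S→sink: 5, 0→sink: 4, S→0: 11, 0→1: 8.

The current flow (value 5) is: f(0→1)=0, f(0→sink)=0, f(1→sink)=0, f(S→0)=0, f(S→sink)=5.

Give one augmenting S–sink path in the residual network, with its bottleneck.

Residual along S→0→sink: S→0: 11, 0→sink: 4.
Bottleneck = min = 4.

S→0→sink, bottleneck 4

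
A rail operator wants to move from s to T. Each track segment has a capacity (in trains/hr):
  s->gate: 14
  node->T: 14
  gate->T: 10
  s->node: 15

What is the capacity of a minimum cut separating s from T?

Max flow = 24 (via 2 augmenting paths).
In the residual at optimum, the set reachable from s is {gate, node, s}.
Cut edges: gate->T (cap 10), node->T (cap 14). Sum = 24.

24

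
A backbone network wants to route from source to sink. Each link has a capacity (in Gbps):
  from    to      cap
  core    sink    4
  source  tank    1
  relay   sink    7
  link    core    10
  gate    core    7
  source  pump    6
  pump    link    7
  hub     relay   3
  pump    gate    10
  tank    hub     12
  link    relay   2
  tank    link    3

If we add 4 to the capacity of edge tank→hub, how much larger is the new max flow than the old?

0

Original max flow = 7.
Edge tank→hub does not cross the min cut (source side {source}), so extra capacity there cannot help.
New max flow = 7. Increase = 0.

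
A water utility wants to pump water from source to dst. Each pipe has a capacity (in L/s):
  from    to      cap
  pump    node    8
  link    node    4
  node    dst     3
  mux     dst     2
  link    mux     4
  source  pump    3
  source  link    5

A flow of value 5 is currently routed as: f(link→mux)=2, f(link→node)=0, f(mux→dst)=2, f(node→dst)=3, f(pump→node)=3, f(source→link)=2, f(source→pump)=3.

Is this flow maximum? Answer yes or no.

Yes

Residual reachable from source: {link, mux, node, pump, source}; dst is not reachable.
Saturated cut: node→dst, mux→dst with total capacity 5 = current flow value. Flow is maximum.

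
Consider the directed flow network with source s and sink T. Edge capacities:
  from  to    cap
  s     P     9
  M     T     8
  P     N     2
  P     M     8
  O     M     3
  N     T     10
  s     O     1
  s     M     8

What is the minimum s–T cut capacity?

Max flow = 10 (via 2 augmenting paths).
In the residual at optimum, the set reachable from s is {M, O, P, s}.
Cut edges: P→N (cap 2), M→T (cap 8). Sum = 10.

10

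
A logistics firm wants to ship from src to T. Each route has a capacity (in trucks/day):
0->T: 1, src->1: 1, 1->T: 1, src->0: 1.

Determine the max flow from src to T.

2

Augment src->1->T: bottleneck 1. Total 1.
Augment src->0->T: bottleneck 1. Total 2.
No augmenting path remains in the residual graph.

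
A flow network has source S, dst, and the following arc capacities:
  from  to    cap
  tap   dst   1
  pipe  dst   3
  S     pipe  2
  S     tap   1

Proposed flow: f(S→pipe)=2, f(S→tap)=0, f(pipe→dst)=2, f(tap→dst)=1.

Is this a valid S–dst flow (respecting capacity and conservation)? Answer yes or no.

No

Conservation fails at tap: inflow 0 ≠ outflow 1.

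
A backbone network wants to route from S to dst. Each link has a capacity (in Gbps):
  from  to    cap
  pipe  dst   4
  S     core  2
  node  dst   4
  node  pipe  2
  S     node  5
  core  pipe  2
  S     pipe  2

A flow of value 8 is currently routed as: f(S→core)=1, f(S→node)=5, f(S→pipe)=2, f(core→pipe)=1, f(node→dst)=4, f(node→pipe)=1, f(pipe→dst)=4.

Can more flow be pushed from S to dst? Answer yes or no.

No

Residual reachable from S: {S, core, node, pipe}; dst is not reachable.
Saturated cut: node→dst, pipe→dst with total capacity 8 = current flow value. Flow is maximum.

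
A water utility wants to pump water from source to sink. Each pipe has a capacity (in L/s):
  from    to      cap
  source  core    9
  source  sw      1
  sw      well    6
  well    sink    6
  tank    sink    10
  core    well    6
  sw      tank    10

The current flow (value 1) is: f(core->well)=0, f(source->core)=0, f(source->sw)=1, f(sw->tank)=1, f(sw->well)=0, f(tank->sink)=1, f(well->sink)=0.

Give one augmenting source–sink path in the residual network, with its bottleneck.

source->core->well->sink, bottleneck 6

Residual along source->core->well->sink: source->core: 9, core->well: 6, well->sink: 6.
Bottleneck = min = 6.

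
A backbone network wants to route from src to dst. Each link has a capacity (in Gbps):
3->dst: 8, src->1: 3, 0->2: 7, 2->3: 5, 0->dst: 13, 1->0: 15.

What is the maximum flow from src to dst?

3

Augment src->1->0->dst: bottleneck 3. Total 3.
No augmenting path remains in the residual graph.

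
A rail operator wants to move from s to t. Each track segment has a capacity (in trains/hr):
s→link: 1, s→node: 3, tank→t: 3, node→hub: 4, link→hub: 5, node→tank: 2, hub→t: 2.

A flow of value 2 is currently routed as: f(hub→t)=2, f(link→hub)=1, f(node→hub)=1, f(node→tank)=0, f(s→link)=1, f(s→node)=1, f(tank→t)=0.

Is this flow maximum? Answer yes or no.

No

Residual path s→node→tank→t has bottleneck 2 > 0.
Pushing 2 along it raises the flow to 4, so the given flow is not maximum.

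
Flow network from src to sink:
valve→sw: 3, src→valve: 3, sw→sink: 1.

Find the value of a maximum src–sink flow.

1

Augment src→valve→sw→sink: bottleneck 1. Total 1.
No augmenting path remains in the residual graph.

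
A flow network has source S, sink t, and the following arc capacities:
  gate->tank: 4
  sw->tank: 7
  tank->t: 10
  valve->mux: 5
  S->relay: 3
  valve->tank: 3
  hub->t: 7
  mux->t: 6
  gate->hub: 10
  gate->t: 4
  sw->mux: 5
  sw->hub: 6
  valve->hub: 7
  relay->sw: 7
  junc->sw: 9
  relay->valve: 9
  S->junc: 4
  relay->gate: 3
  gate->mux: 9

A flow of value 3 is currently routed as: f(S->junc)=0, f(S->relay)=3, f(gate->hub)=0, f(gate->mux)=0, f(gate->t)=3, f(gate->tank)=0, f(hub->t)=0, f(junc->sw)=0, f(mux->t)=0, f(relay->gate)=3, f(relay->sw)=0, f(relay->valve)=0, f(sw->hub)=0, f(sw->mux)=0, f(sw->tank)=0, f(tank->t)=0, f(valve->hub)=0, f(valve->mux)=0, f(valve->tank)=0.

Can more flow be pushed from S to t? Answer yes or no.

Residual path S->junc->sw->tank->t has bottleneck 4 > 0.
Pushing 4 along it raises the flow to 7, so the given flow is not maximum.

Yes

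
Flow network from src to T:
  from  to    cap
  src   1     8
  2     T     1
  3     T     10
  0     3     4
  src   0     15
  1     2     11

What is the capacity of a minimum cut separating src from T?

5

Max flow = 5 (via 2 augmenting paths).
In the residual at optimum, the set reachable from src is {0, 1, 2, src}.
Cut edges: 0→3 (cap 4), 2→T (cap 1). Sum = 5.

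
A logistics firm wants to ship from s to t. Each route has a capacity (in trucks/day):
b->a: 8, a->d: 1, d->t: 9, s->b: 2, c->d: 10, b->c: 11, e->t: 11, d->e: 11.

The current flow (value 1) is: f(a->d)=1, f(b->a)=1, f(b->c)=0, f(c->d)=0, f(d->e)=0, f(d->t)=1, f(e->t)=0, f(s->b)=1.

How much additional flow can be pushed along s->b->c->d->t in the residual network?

Residual capacities along the path: s->b: 1, b->c: 11, c->d: 10, d->t: 8.
Minimum is 1.

1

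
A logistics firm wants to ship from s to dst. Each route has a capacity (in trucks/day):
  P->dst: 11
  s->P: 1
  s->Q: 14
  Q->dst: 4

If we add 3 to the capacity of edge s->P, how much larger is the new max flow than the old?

3

Original max flow = 5.
After raising cap(s->P), augmenting paths through that edge carry 3 more units.
New max flow = 8. Increase = 3.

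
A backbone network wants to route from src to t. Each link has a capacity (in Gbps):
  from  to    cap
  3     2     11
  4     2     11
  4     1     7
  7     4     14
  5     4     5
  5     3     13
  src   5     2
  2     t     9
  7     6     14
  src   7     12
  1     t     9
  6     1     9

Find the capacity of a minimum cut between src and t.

Max flow = 14 (via 3 augmenting paths).
In the residual at optimum, the set reachable from src is {src}.
Cut edges: src->5 (cap 2), src->7 (cap 12). Sum = 14.

14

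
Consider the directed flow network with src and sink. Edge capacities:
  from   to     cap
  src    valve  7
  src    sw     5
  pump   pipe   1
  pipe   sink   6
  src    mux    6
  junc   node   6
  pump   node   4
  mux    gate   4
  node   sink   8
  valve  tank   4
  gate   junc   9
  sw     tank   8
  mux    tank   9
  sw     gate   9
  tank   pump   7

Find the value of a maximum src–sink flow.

9

Augment src→mux→gate→junc→node→sink: bottleneck 4. Total 4.
Augment src→mux→tank→pump→pipe→sink: bottleneck 1. Total 5.
Augment src→mux→tank→pump→node→sink: bottleneck 1. Total 6.
Augment src→valve→tank→pump→node→sink: bottleneck 3. Total 9.
No augmenting path remains in the residual graph.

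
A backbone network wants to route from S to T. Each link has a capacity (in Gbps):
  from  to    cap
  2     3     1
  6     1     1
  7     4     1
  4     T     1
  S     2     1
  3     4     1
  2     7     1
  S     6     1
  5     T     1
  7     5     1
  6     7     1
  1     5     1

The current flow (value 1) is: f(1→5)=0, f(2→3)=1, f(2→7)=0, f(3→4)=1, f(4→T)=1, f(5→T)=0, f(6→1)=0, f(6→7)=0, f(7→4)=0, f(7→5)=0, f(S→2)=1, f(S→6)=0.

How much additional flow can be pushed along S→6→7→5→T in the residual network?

1

Residual capacities along the path: S→6: 1, 6→7: 1, 7→5: 1, 5→T: 1.
Minimum is 1.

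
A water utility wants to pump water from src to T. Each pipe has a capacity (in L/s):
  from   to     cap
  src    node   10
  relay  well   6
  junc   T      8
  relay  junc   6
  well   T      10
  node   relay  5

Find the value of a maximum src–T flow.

Augment src→node→relay→junc→T: bottleneck 5. Total 5.
No augmenting path remains in the residual graph.

5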